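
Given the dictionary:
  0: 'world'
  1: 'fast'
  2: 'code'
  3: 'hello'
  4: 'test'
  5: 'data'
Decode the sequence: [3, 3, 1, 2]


Look up each index in the dictionary:
  3 -> 'hello'
  3 -> 'hello'
  1 -> 'fast'
  2 -> 'code'

Decoded: "hello hello fast code"


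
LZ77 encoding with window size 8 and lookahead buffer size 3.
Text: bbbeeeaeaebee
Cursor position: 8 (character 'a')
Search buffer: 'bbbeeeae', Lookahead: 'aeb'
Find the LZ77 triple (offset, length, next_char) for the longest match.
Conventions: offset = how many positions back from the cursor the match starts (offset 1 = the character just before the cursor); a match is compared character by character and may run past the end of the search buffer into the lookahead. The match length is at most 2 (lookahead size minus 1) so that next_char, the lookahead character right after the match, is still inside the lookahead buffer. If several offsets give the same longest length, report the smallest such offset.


Try each offset into the search buffer:
  offset=1 (pos 7, char 'e'): match length 0
  offset=2 (pos 6, char 'a'): match length 2
  offset=3 (pos 5, char 'e'): match length 0
  offset=4 (pos 4, char 'e'): match length 0
  offset=5 (pos 3, char 'e'): match length 0
  offset=6 (pos 2, char 'b'): match length 0
  offset=7 (pos 1, char 'b'): match length 0
  offset=8 (pos 0, char 'b'): match length 0
Longest match has length 2 at offset 2.
next_char = character at position 8 + 2 = 10 -> 'b'

Best match: offset=2, length=2 (matching 'ae' starting at position 6)
LZ77 triple: (2, 2, 'b')


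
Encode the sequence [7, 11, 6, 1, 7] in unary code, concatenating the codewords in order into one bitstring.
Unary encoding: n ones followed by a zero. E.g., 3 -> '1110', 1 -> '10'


Encode each number as n ones followed by a terminating 0:
  7 -> 11111110 (8 bits)
  11 -> 111111111110 (12 bits)
  6 -> 1111110 (7 bits)
  1 -> 10 (2 bits)
  7 -> 11111110 (8 bits)
Total length = 8 + 12 + 7 + 2 + 8 = 37 bits.

Unary([7, 11, 6, 1, 7]) = 1111111011111111111011111101011111110 (37 bits)


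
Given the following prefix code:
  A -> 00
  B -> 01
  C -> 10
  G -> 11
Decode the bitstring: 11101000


Decoding step by step:
Bits 11 -> G
Bits 10 -> C
Bits 10 -> C
Bits 00 -> A


Decoded message: GCCA


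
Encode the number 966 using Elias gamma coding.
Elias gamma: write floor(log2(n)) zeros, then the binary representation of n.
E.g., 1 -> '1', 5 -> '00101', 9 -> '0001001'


num_bits = floor(log2(966)) + 1 = 10
leading_zeros = num_bits - 1 = 9
binary(966) = 1111000110

Elias gamma(966) = '000000000' + '1111000110' = 0000000001111000110 (19 bits)


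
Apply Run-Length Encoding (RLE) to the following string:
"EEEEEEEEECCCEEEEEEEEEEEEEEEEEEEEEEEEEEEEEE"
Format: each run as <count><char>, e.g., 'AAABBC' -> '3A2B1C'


Scanning runs left to right:
  i=0: run of 'E' x 9 -> '9E'
  i=9: run of 'C' x 3 -> '3C'
  i=12: run of 'E' x 30 -> '30E'

RLE = 9E3C30E


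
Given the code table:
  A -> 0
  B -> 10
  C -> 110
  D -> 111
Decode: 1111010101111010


Decoding:
111 -> D
10 -> B
10 -> B
10 -> B
111 -> D
10 -> B
10 -> B


Result: DBBBDBB


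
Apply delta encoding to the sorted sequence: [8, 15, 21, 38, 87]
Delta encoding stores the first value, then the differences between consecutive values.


First value: 8
Deltas:
  15 - 8 = 7
  21 - 15 = 6
  38 - 21 = 17
  87 - 38 = 49


Delta encoded: [8, 7, 6, 17, 49]


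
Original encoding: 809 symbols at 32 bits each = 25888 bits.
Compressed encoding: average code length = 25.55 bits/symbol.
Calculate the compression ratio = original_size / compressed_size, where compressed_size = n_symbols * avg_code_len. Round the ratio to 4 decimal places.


original_size = n_symbols * orig_bits = 809 * 32 = 25888 bits
compressed_size = n_symbols * avg_code_len = 809 * 25.55 = 20669.95 bits
ratio = original_size / compressed_size = 25888 / 20669.95 = 1.2524

Compression ratio = 1.2524


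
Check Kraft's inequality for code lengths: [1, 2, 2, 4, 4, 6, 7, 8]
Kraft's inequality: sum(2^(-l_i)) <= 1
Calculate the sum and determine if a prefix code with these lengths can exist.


Sum = 2^(-1) + 2^(-2) + 2^(-2) + 2^(-4) + 2^(-4) + 2^(-6) + 2^(-7) + 2^(-8)
    = 0.5 + 0.25 + 0.25 + 0.0625 + 0.0625 + 0.015625 + 0.0078125 + 0.00390625
    = 295/256 = 1.15234375
Since 1.15234375 > 1, Kraft's inequality is NOT satisfied.
A prefix code with these lengths CANNOT exist.

Kraft sum = 1.15234375. Not satisfied.


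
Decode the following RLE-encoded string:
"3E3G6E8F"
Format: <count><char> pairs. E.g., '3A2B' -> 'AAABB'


Expanding each <count><char> pair:
  3E -> 'EEE'
  3G -> 'GGG'
  6E -> 'EEEEEE'
  8F -> 'FFFFFFFF'

Decoded = EEEGGGEEEEEEFFFFFFFF


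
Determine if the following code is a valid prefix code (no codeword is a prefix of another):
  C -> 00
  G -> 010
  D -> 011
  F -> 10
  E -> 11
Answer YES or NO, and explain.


Checking each pair (does one codeword prefix another?):
  C='00' vs G='010': no prefix
  C='00' vs D='011': no prefix
  C='00' vs F='10': no prefix
  C='00' vs E='11': no prefix
  G='010' vs C='00': no prefix
  G='010' vs D='011': no prefix
  G='010' vs F='10': no prefix
  G='010' vs E='11': no prefix
  D='011' vs C='00': no prefix
  D='011' vs G='010': no prefix
  D='011' vs F='10': no prefix
  D='011' vs E='11': no prefix
  F='10' vs C='00': no prefix
  F='10' vs G='010': no prefix
  F='10' vs D='011': no prefix
  F='10' vs E='11': no prefix
  E='11' vs C='00': no prefix
  E='11' vs G='010': no prefix
  E='11' vs D='011': no prefix
  E='11' vs F='10': no prefix
No violation found over all pairs.

YES -- this is a valid prefix code. No codeword is a prefix of any other codeword.


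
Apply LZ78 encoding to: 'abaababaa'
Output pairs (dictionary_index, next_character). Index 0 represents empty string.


LZ78 encoding steps:
Dictionary: {0: ''}
Step 1: w='' (idx 0), next='a' -> output (0, 'a'), add 'a' as idx 1
Step 2: w='' (idx 0), next='b' -> output (0, 'b'), add 'b' as idx 2
Step 3: w='a' (idx 1), next='a' -> output (1, 'a'), add 'aa' as idx 3
Step 4: w='b' (idx 2), next='a' -> output (2, 'a'), add 'ba' as idx 4
Step 5: w='ba' (idx 4), next='a' -> output (4, 'a'), add 'baa' as idx 5


Encoded: [(0, 'a'), (0, 'b'), (1, 'a'), (2, 'a'), (4, 'a')]


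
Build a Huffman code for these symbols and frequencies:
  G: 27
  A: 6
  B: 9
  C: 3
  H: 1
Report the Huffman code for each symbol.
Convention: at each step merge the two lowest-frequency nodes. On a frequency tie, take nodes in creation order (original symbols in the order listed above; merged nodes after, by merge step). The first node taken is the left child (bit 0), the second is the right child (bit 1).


Huffman tree construction:
Step 1: Merge H(1) + C(3) = 4
Step 2: Merge (H+C)(4) + A(6) = 10
Step 3: Merge B(9) + ((H+C)+A)(10) = 19
Step 4: Merge (B+((H+C)+A))(19) + G(27) = 46
Read each symbol's code off the tree from the root (left child = 0, right child = 1).

Codes:
  G: 1 (length 1)
  A: 011 (length 3)
  B: 00 (length 2)
  C: 0101 (length 4)
  H: 0100 (length 4)
Average code length: 79/46 = 1.7174 bits/symbol


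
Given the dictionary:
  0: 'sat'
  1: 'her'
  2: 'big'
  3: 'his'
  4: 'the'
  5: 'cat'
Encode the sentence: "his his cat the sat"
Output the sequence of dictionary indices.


Look up each word in the dictionary:
  'his' -> 3
  'his' -> 3
  'cat' -> 5
  'the' -> 4
  'sat' -> 0

Encoded: [3, 3, 5, 4, 0]


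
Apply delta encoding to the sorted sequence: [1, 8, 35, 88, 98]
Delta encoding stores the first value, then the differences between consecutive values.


First value: 1
Deltas:
  8 - 1 = 7
  35 - 8 = 27
  88 - 35 = 53
  98 - 88 = 10


Delta encoded: [1, 7, 27, 53, 10]


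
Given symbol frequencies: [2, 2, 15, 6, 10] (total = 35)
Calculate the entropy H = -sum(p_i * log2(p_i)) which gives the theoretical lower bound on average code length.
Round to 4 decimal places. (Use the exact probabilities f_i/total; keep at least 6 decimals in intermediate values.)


Per-symbol terms -p_i * log2(p_i) with p_i = f_i/35:
  p = 2/35 = 0.057143: log2(p) = -4.129283, -p*log2(p) = 0.235959
  p = 2/35 = 0.057143: log2(p) = -4.129283, -p*log2(p) = 0.235959
  p = 15/35 = 0.428571: log2(p) = -1.222392, -p*log2(p) = 0.523882
  p = 6/35 = 0.171429: log2(p) = -2.544321, -p*log2(p) = 0.436169
  p = 10/35 = 0.285714: log2(p) = -1.807355, -p*log2(p) = 0.516387
H = 0.235959 + 0.235959 + 0.523882 + 0.436169 + 0.516387 = 1.948356

H = 1.9484 bits/symbol


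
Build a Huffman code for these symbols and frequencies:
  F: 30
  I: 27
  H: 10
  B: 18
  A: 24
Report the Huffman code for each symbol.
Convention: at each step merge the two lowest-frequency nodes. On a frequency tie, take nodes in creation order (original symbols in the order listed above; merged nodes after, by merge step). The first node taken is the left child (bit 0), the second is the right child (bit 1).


Huffman tree construction:
Step 1: Merge H(10) + B(18) = 28
Step 2: Merge A(24) + I(27) = 51
Step 3: Merge (H+B)(28) + F(30) = 58
Step 4: Merge (A+I)(51) + ((H+B)+F)(58) = 109
Read each symbol's code off the tree from the root (left child = 0, right child = 1).

Codes:
  F: 11 (length 2)
  I: 01 (length 2)
  H: 100 (length 3)
  B: 101 (length 3)
  A: 00 (length 2)
Average code length: 246/109 = 2.2569 bits/symbol


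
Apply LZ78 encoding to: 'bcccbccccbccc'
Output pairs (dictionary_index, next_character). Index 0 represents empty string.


LZ78 encoding steps:
Dictionary: {0: ''}
Step 1: w='' (idx 0), next='b' -> output (0, 'b'), add 'b' as idx 1
Step 2: w='' (idx 0), next='c' -> output (0, 'c'), add 'c' as idx 2
Step 3: w='c' (idx 2), next='c' -> output (2, 'c'), add 'cc' as idx 3
Step 4: w='b' (idx 1), next='c' -> output (1, 'c'), add 'bc' as idx 4
Step 5: w='cc' (idx 3), next='c' -> output (3, 'c'), add 'ccc' as idx 5
Step 6: w='bc' (idx 4), next='c' -> output (4, 'c'), add 'bcc' as idx 6
Step 7: w='c' (idx 2), end of input -> output (2, '')


Encoded: [(0, 'b'), (0, 'c'), (2, 'c'), (1, 'c'), (3, 'c'), (4, 'c'), (2, '')]


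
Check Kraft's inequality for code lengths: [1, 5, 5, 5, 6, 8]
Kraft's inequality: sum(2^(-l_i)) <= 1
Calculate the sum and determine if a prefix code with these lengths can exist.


Sum = 2^(-1) + 2^(-5) + 2^(-5) + 2^(-5) + 2^(-6) + 2^(-8)
    = 0.5 + 0.03125 + 0.03125 + 0.03125 + 0.015625 + 0.00390625
    = 157/256 = 0.61328125
Since 0.61328125 <= 1, Kraft's inequality IS satisfied.
A prefix code with these lengths CAN exist.

Kraft sum = 0.61328125. Satisfied.


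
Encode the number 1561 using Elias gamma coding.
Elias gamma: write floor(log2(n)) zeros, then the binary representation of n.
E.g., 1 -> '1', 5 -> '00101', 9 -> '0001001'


num_bits = floor(log2(1561)) + 1 = 11
leading_zeros = num_bits - 1 = 10
binary(1561) = 11000011001

Elias gamma(1561) = '0000000000' + '11000011001' = 000000000011000011001 (21 bits)


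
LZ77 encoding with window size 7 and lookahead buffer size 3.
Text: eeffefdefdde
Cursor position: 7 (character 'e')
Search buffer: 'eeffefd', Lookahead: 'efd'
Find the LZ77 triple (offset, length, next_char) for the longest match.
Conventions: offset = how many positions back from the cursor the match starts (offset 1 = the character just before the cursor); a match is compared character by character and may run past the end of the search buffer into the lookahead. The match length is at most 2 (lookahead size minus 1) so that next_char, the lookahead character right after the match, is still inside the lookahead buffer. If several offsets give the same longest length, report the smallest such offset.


Try each offset into the search buffer:
  offset=1 (pos 6, char 'd'): match length 0
  offset=2 (pos 5, char 'f'): match length 0
  offset=3 (pos 4, char 'e'): match length 2
  offset=4 (pos 3, char 'f'): match length 0
  offset=5 (pos 2, char 'f'): match length 0
  offset=6 (pos 1, char 'e'): match length 2
  offset=7 (pos 0, char 'e'): match length 1
Longest match has length 2, found at offsets 3, 6; take the smallest, offset 3.
next_char = character at position 7 + 2 = 9 -> 'd'

Best match: offset=3, length=2 (matching 'ef' starting at position 4)
LZ77 triple: (3, 2, 'd')


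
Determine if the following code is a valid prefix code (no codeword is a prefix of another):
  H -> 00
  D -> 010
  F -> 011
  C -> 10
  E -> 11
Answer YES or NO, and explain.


Checking each pair (does one codeword prefix another?):
  H='00' vs D='010': no prefix
  H='00' vs F='011': no prefix
  H='00' vs C='10': no prefix
  H='00' vs E='11': no prefix
  D='010' vs H='00': no prefix
  D='010' vs F='011': no prefix
  D='010' vs C='10': no prefix
  D='010' vs E='11': no prefix
  F='011' vs H='00': no prefix
  F='011' vs D='010': no prefix
  F='011' vs C='10': no prefix
  F='011' vs E='11': no prefix
  C='10' vs H='00': no prefix
  C='10' vs D='010': no prefix
  C='10' vs F='011': no prefix
  C='10' vs E='11': no prefix
  E='11' vs H='00': no prefix
  E='11' vs D='010': no prefix
  E='11' vs F='011': no prefix
  E='11' vs C='10': no prefix
No violation found over all pairs.

YES -- this is a valid prefix code. No codeword is a prefix of any other codeword.


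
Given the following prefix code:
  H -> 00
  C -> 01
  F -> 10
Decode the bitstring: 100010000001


Decoding step by step:
Bits 10 -> F
Bits 00 -> H
Bits 10 -> F
Bits 00 -> H
Bits 00 -> H
Bits 01 -> C


Decoded message: FHFHHC


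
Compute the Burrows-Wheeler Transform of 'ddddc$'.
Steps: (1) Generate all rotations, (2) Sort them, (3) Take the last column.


Rotations (sorted):
  0: $ddddc -> last char: c
  1: c$dddd -> last char: d
  2: dc$ddd -> last char: d
  3: ddc$dd -> last char: d
  4: dddc$d -> last char: d
  5: ddddc$ -> last char: $


BWT = cdddd$


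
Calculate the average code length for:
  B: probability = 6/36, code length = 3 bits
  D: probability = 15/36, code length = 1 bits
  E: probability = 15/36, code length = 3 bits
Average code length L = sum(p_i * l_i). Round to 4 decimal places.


Weighted contributions p_i * l_i:
  B: (6/36) * 3 = 18/36
  D: (15/36) * 1 = 15/36
  E: (15/36) * 3 = 45/36
Sum = (18 + 15 + 45)/36 = 78/36

L = 78/36 = 2.1667 bits/symbol


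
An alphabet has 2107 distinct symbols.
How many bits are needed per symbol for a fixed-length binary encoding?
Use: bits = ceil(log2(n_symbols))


log2(2107) = 11.041
Bracket: 2^11 = 2048 < 2107 <= 2^12 = 4096
So ceil(log2(2107)) = 12

bits = ceil(log2(2107)) = ceil(11.041) = 12 bits


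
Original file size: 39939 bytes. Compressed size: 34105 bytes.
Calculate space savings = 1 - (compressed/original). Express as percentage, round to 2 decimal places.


ratio = compressed/original = 34105/39939 = 0.853927
savings = 1 - ratio = 1 - 0.853927 = 0.146073
as a percentage: 0.146073 * 100 = 14.61%

Space savings = 1 - 34105/39939 = 14.61%


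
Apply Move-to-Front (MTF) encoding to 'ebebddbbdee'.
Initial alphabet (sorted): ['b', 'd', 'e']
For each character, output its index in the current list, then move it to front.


MTF encoding:
'e': index 2 in ['b', 'd', 'e'] -> ['e', 'b', 'd']
'b': index 1 in ['e', 'b', 'd'] -> ['b', 'e', 'd']
'e': index 1 in ['b', 'e', 'd'] -> ['e', 'b', 'd']
'b': index 1 in ['e', 'b', 'd'] -> ['b', 'e', 'd']
'd': index 2 in ['b', 'e', 'd'] -> ['d', 'b', 'e']
'd': index 0 in ['d', 'b', 'e'] -> ['d', 'b', 'e']
'b': index 1 in ['d', 'b', 'e'] -> ['b', 'd', 'e']
'b': index 0 in ['b', 'd', 'e'] -> ['b', 'd', 'e']
'd': index 1 in ['b', 'd', 'e'] -> ['d', 'b', 'e']
'e': index 2 in ['d', 'b', 'e'] -> ['e', 'd', 'b']
'e': index 0 in ['e', 'd', 'b'] -> ['e', 'd', 'b']


Output: [2, 1, 1, 1, 2, 0, 1, 0, 1, 2, 0]


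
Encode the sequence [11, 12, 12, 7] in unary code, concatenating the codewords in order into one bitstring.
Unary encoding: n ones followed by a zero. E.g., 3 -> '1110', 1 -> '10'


Encode each number as n ones followed by a terminating 0:
  11 -> 111111111110 (12 bits)
  12 -> 1111111111110 (13 bits)
  12 -> 1111111111110 (13 bits)
  7 -> 11111110 (8 bits)
Total length = 12 + 13 + 13 + 8 = 46 bits.

Unary([11, 12, 12, 7]) = 1111111111101111111111110111111111111011111110 (46 bits)


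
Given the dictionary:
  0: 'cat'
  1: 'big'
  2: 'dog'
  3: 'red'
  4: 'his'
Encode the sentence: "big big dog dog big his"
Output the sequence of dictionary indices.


Look up each word in the dictionary:
  'big' -> 1
  'big' -> 1
  'dog' -> 2
  'dog' -> 2
  'big' -> 1
  'his' -> 4

Encoded: [1, 1, 2, 2, 1, 4]


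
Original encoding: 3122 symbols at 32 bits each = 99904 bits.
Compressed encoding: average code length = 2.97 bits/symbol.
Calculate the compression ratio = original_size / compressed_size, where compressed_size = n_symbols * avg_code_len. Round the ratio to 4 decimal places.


original_size = n_symbols * orig_bits = 3122 * 32 = 99904 bits
compressed_size = n_symbols * avg_code_len = 3122 * 2.97 = 9272.34 bits
ratio = original_size / compressed_size = 99904 / 9272.34 = 10.7744

Compression ratio = 10.7744


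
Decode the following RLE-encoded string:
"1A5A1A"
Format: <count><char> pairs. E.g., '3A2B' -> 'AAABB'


Expanding each <count><char> pair:
  1A -> 'A'
  5A -> 'AAAAA'
  1A -> 'A'

Decoded = AAAAAAA


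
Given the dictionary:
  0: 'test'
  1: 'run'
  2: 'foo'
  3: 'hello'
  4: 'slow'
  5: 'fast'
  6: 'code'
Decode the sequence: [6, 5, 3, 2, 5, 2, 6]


Look up each index in the dictionary:
  6 -> 'code'
  5 -> 'fast'
  3 -> 'hello'
  2 -> 'foo'
  5 -> 'fast'
  2 -> 'foo'
  6 -> 'code'

Decoded: "code fast hello foo fast foo code"


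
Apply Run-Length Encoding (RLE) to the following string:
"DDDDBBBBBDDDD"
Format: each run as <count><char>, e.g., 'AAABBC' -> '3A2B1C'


Scanning runs left to right:
  i=0: run of 'D' x 4 -> '4D'
  i=4: run of 'B' x 5 -> '5B'
  i=9: run of 'D' x 4 -> '4D'

RLE = 4D5B4D


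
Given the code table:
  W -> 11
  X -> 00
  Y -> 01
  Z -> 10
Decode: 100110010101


Decoding:
10 -> Z
01 -> Y
10 -> Z
01 -> Y
01 -> Y
01 -> Y


Result: ZYZYYY


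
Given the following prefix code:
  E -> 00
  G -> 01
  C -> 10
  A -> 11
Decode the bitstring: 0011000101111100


Decoding step by step:
Bits 00 -> E
Bits 11 -> A
Bits 00 -> E
Bits 01 -> G
Bits 01 -> G
Bits 11 -> A
Bits 11 -> A
Bits 00 -> E


Decoded message: EAEGGAAE


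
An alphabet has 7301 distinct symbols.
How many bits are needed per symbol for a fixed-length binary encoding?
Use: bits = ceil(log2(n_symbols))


log2(7301) = 12.8339
Bracket: 2^12 = 4096 < 7301 <= 2^13 = 8192
So ceil(log2(7301)) = 13

bits = ceil(log2(7301)) = ceil(12.8339) = 13 bits


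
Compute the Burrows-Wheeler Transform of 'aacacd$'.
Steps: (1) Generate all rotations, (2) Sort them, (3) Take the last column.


Rotations (sorted):
  0: $aacacd -> last char: d
  1: aacacd$ -> last char: $
  2: acacd$a -> last char: a
  3: acd$aac -> last char: c
  4: cacd$aa -> last char: a
  5: cd$aaca -> last char: a
  6: d$aacac -> last char: c


BWT = d$acaac


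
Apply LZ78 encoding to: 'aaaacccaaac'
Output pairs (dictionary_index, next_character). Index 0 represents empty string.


LZ78 encoding steps:
Dictionary: {0: ''}
Step 1: w='' (idx 0), next='a' -> output (0, 'a'), add 'a' as idx 1
Step 2: w='a' (idx 1), next='a' -> output (1, 'a'), add 'aa' as idx 2
Step 3: w='a' (idx 1), next='c' -> output (1, 'c'), add 'ac' as idx 3
Step 4: w='' (idx 0), next='c' -> output (0, 'c'), add 'c' as idx 4
Step 5: w='c' (idx 4), next='a' -> output (4, 'a'), add 'ca' as idx 5
Step 6: w='aa' (idx 2), next='c' -> output (2, 'c'), add 'aac' as idx 6


Encoded: [(0, 'a'), (1, 'a'), (1, 'c'), (0, 'c'), (4, 'a'), (2, 'c')]


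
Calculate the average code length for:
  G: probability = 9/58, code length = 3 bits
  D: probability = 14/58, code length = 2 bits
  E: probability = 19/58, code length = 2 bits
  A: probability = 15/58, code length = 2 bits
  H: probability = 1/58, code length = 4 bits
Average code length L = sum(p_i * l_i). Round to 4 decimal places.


Weighted contributions p_i * l_i:
  G: (9/58) * 3 = 27/58
  D: (14/58) * 2 = 28/58
  E: (19/58) * 2 = 38/58
  A: (15/58) * 2 = 30/58
  H: (1/58) * 4 = 4/58
Sum = (27 + 28 + 38 + 30 + 4)/58 = 127/58

L = 127/58 = 2.1897 bits/symbol


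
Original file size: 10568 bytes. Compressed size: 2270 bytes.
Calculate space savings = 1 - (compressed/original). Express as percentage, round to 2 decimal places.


ratio = compressed/original = 2270/10568 = 0.214799
savings = 1 - ratio = 1 - 0.214799 = 0.785201
as a percentage: 0.785201 * 100 = 78.52%

Space savings = 1 - 2270/10568 = 78.52%


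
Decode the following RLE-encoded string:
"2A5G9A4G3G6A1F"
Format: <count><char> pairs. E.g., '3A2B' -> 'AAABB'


Expanding each <count><char> pair:
  2A -> 'AA'
  5G -> 'GGGGG'
  9A -> 'AAAAAAAAA'
  4G -> 'GGGG'
  3G -> 'GGG'
  6A -> 'AAAAAA'
  1F -> 'F'

Decoded = AAGGGGGAAAAAAAAAGGGGGGGAAAAAAF


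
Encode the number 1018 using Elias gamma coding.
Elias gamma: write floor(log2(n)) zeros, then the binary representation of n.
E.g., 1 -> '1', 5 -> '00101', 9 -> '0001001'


num_bits = floor(log2(1018)) + 1 = 10
leading_zeros = num_bits - 1 = 9
binary(1018) = 1111111010

Elias gamma(1018) = '000000000' + '1111111010' = 0000000001111111010 (19 bits)


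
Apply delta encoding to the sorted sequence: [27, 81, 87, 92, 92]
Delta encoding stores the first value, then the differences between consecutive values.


First value: 27
Deltas:
  81 - 27 = 54
  87 - 81 = 6
  92 - 87 = 5
  92 - 92 = 0


Delta encoded: [27, 54, 6, 5, 0]


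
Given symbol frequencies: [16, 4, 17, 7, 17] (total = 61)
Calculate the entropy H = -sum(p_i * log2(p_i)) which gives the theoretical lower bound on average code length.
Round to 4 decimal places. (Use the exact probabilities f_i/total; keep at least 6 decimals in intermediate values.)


Per-symbol terms -p_i * log2(p_i) with p_i = f_i/61:
  p = 16/61 = 0.262295: log2(p) = -1.930737, -p*log2(p) = 0.506423
  p = 4/61 = 0.065574: log2(p) = -3.930737, -p*log2(p) = 0.257753
  p = 17/61 = 0.278689: log2(p) = -1.843274, -p*log2(p) = 0.513699
  p = 7/61 = 0.114754: log2(p) = -3.123382, -p*log2(p) = 0.358421
  p = 17/61 = 0.278689: log2(p) = -1.843274, -p*log2(p) = 0.513699
H = 0.506423 + 0.257753 + 0.513699 + 0.358421 + 0.513699 = 2.149995

H = 2.15 bits/symbol


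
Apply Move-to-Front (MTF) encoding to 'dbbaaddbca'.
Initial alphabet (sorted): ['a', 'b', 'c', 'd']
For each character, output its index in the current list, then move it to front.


MTF encoding:
'd': index 3 in ['a', 'b', 'c', 'd'] -> ['d', 'a', 'b', 'c']
'b': index 2 in ['d', 'a', 'b', 'c'] -> ['b', 'd', 'a', 'c']
'b': index 0 in ['b', 'd', 'a', 'c'] -> ['b', 'd', 'a', 'c']
'a': index 2 in ['b', 'd', 'a', 'c'] -> ['a', 'b', 'd', 'c']
'a': index 0 in ['a', 'b', 'd', 'c'] -> ['a', 'b', 'd', 'c']
'd': index 2 in ['a', 'b', 'd', 'c'] -> ['d', 'a', 'b', 'c']
'd': index 0 in ['d', 'a', 'b', 'c'] -> ['d', 'a', 'b', 'c']
'b': index 2 in ['d', 'a', 'b', 'c'] -> ['b', 'd', 'a', 'c']
'c': index 3 in ['b', 'd', 'a', 'c'] -> ['c', 'b', 'd', 'a']
'a': index 3 in ['c', 'b', 'd', 'a'] -> ['a', 'c', 'b', 'd']


Output: [3, 2, 0, 2, 0, 2, 0, 2, 3, 3]


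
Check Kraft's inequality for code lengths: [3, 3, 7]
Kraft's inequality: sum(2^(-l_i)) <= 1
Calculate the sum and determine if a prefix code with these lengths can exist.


Sum = 2^(-3) + 2^(-3) + 2^(-7)
    = 0.125 + 0.125 + 0.0078125
    = 33/128 = 0.2578125
Since 0.2578125 <= 1, Kraft's inequality IS satisfied.
A prefix code with these lengths CAN exist.

Kraft sum = 0.2578125. Satisfied.


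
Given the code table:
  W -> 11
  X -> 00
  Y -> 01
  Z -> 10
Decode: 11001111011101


Decoding:
11 -> W
00 -> X
11 -> W
11 -> W
01 -> Y
11 -> W
01 -> Y


Result: WXWWYWY


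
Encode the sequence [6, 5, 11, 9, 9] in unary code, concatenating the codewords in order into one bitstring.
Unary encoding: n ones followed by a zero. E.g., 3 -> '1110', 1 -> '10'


Encode each number as n ones followed by a terminating 0:
  6 -> 1111110 (7 bits)
  5 -> 111110 (6 bits)
  11 -> 111111111110 (12 bits)
  9 -> 1111111110 (10 bits)
  9 -> 1111111110 (10 bits)
Total length = 7 + 6 + 12 + 10 + 10 = 45 bits.

Unary([6, 5, 11, 9, 9]) = 111111011111011111111111011111111101111111110 (45 bits)


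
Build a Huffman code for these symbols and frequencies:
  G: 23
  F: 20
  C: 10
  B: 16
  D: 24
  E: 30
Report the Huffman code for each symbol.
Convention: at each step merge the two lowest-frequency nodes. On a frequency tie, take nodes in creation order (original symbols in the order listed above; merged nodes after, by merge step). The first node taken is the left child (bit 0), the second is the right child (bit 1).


Huffman tree construction:
Step 1: Merge C(10) + B(16) = 26
Step 2: Merge F(20) + G(23) = 43
Step 3: Merge D(24) + (C+B)(26) = 50
Step 4: Merge E(30) + (F+G)(43) = 73
Step 5: Merge (D+(C+B))(50) + (E+(F+G))(73) = 123
Read each symbol's code off the tree from the root (left child = 0, right child = 1).

Codes:
  G: 111 (length 3)
  F: 110 (length 3)
  C: 010 (length 3)
  B: 011 (length 3)
  D: 00 (length 2)
  E: 10 (length 2)
Average code length: 315/123 = 2.5610 bits/symbol


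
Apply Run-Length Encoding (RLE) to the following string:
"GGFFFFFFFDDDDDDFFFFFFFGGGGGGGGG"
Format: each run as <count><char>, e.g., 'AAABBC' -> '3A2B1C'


Scanning runs left to right:
  i=0: run of 'G' x 2 -> '2G'
  i=2: run of 'F' x 7 -> '7F'
  i=9: run of 'D' x 6 -> '6D'
  i=15: run of 'F' x 7 -> '7F'
  i=22: run of 'G' x 9 -> '9G'

RLE = 2G7F6D7F9G


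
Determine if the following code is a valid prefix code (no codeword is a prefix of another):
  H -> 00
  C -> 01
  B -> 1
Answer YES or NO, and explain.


Checking each pair (does one codeword prefix another?):
  H='00' vs C='01': no prefix
  H='00' vs B='1': no prefix
  C='01' vs H='00': no prefix
  C='01' vs B='1': no prefix
  B='1' vs H='00': no prefix
  B='1' vs C='01': no prefix
No violation found over all pairs.

YES -- this is a valid prefix code. No codeword is a prefix of any other codeword.


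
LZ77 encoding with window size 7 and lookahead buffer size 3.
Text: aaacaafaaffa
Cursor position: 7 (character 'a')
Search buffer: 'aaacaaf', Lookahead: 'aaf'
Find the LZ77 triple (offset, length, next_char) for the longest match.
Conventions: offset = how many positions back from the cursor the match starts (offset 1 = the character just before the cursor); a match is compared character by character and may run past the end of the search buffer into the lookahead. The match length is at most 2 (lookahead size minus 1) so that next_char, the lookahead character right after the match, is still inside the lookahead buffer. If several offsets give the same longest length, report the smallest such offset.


Try each offset into the search buffer:
  offset=1 (pos 6, char 'f'): match length 0
  offset=2 (pos 5, char 'a'): match length 1
  offset=3 (pos 4, char 'a'): match length 2
  offset=4 (pos 3, char 'c'): match length 0
  offset=5 (pos 2, char 'a'): match length 1
  offset=6 (pos 1, char 'a'): match length 2
  offset=7 (pos 0, char 'a'): match length 2
Longest match has length 2, found at offsets 3, 6, 7; take the smallest, offset 3.
next_char = character at position 7 + 2 = 9 -> 'f'

Best match: offset=3, length=2 (matching 'aa' starting at position 4)
LZ77 triple: (3, 2, 'f')


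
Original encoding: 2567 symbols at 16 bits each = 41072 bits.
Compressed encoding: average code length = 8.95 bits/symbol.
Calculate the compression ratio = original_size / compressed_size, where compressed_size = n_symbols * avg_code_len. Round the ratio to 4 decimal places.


original_size = n_symbols * orig_bits = 2567 * 16 = 41072 bits
compressed_size = n_symbols * avg_code_len = 2567 * 8.95 = 22974.65 bits
ratio = original_size / compressed_size = 41072 / 22974.65 = 1.7877

Compression ratio = 1.7877


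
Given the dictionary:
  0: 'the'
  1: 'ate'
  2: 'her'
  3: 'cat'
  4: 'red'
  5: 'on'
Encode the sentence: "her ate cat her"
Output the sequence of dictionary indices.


Look up each word in the dictionary:
  'her' -> 2
  'ate' -> 1
  'cat' -> 3
  'her' -> 2

Encoded: [2, 1, 3, 2]


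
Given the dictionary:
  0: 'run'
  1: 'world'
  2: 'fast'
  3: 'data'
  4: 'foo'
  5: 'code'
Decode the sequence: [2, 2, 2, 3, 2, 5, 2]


Look up each index in the dictionary:
  2 -> 'fast'
  2 -> 'fast'
  2 -> 'fast'
  3 -> 'data'
  2 -> 'fast'
  5 -> 'code'
  2 -> 'fast'

Decoded: "fast fast fast data fast code fast"


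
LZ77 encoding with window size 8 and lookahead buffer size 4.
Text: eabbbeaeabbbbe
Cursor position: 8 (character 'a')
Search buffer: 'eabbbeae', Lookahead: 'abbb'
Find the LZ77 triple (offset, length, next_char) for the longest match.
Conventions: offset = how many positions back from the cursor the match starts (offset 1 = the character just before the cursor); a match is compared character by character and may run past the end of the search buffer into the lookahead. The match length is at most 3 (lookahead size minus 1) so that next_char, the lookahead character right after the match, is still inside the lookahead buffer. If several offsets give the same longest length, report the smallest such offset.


Try each offset into the search buffer:
  offset=1 (pos 7, char 'e'): match length 0
  offset=2 (pos 6, char 'a'): match length 1
  offset=3 (pos 5, char 'e'): match length 0
  offset=4 (pos 4, char 'b'): match length 0
  offset=5 (pos 3, char 'b'): match length 0
  offset=6 (pos 2, char 'b'): match length 0
  offset=7 (pos 1, char 'a'): match length 3
  offset=8 (pos 0, char 'e'): match length 0
Longest match has length 3 at offset 7.
next_char = character at position 8 + 3 = 11 -> 'b'

Best match: offset=7, length=3 (matching 'abb' starting at position 1)
LZ77 triple: (7, 3, 'b')


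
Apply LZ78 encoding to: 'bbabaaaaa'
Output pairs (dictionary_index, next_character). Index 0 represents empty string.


LZ78 encoding steps:
Dictionary: {0: ''}
Step 1: w='' (idx 0), next='b' -> output (0, 'b'), add 'b' as idx 1
Step 2: w='b' (idx 1), next='a' -> output (1, 'a'), add 'ba' as idx 2
Step 3: w='ba' (idx 2), next='a' -> output (2, 'a'), add 'baa' as idx 3
Step 4: w='' (idx 0), next='a' -> output (0, 'a'), add 'a' as idx 4
Step 5: w='a' (idx 4), next='a' -> output (4, 'a'), add 'aa' as idx 5


Encoded: [(0, 'b'), (1, 'a'), (2, 'a'), (0, 'a'), (4, 'a')]


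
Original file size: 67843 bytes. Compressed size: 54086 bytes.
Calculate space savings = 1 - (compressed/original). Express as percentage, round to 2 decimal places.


ratio = compressed/original = 54086/67843 = 0.797223
savings = 1 - ratio = 1 - 0.797223 = 0.202777
as a percentage: 0.202777 * 100 = 20.28%

Space savings = 1 - 54086/67843 = 20.28%


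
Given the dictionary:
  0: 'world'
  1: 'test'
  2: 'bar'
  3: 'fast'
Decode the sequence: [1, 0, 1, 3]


Look up each index in the dictionary:
  1 -> 'test'
  0 -> 'world'
  1 -> 'test'
  3 -> 'fast'

Decoded: "test world test fast"


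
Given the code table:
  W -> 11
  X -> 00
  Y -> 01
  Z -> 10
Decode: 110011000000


Decoding:
11 -> W
00 -> X
11 -> W
00 -> X
00 -> X
00 -> X


Result: WXWXXX


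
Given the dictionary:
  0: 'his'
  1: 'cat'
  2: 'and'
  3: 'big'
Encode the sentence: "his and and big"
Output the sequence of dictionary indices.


Look up each word in the dictionary:
  'his' -> 0
  'and' -> 2
  'and' -> 2
  'big' -> 3

Encoded: [0, 2, 2, 3]


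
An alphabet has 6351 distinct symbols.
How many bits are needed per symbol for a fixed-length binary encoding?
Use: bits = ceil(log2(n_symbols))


log2(6351) = 12.6328
Bracket: 2^12 = 4096 < 6351 <= 2^13 = 8192
So ceil(log2(6351)) = 13

bits = ceil(log2(6351)) = ceil(12.6328) = 13 bits


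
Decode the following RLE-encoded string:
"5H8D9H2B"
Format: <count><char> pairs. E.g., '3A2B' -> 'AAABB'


Expanding each <count><char> pair:
  5H -> 'HHHHH'
  8D -> 'DDDDDDDD'
  9H -> 'HHHHHHHHH'
  2B -> 'BB'

Decoded = HHHHHDDDDDDDDHHHHHHHHHBB


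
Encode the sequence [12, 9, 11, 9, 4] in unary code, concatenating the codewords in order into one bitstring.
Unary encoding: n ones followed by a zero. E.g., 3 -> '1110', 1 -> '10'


Encode each number as n ones followed by a terminating 0:
  12 -> 1111111111110 (13 bits)
  9 -> 1111111110 (10 bits)
  11 -> 111111111110 (12 bits)
  9 -> 1111111110 (10 bits)
  4 -> 11110 (5 bits)
Total length = 13 + 10 + 12 + 10 + 5 = 50 bits.

Unary([12, 9, 11, 9, 4]) = 11111111111101111111110111111111110111111111011110 (50 bits)


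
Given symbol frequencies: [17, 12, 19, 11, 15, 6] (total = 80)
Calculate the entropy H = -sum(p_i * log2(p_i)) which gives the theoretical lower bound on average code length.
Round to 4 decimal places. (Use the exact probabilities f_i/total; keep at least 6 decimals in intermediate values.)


Per-symbol terms -p_i * log2(p_i) with p_i = f_i/80:
  p = 17/80 = 0.212500: log2(p) = -2.234465, -p*log2(p) = 0.474824
  p = 12/80 = 0.150000: log2(p) = -2.736966, -p*log2(p) = 0.410545
  p = 19/80 = 0.237500: log2(p) = -2.074001, -p*log2(p) = 0.492575
  p = 11/80 = 0.137500: log2(p) = -2.862496, -p*log2(p) = 0.393593
  p = 15/80 = 0.187500: log2(p) = -2.415037, -p*log2(p) = 0.452820
  p = 6/80 = 0.075000: log2(p) = -3.736966, -p*log2(p) = 0.280272
H = 0.474824 + 0.410545 + 0.492575 + 0.393593 + 0.452820 + 0.280272 = 2.504629

H = 2.5046 bits/symbol


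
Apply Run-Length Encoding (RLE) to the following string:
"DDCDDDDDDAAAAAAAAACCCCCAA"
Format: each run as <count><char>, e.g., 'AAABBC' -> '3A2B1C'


Scanning runs left to right:
  i=0: run of 'D' x 2 -> '2D'
  i=2: run of 'C' x 1 -> '1C'
  i=3: run of 'D' x 6 -> '6D'
  i=9: run of 'A' x 9 -> '9A'
  i=18: run of 'C' x 5 -> '5C'
  i=23: run of 'A' x 2 -> '2A'

RLE = 2D1C6D9A5C2A


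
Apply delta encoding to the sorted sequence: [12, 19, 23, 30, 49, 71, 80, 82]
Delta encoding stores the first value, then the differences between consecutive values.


First value: 12
Deltas:
  19 - 12 = 7
  23 - 19 = 4
  30 - 23 = 7
  49 - 30 = 19
  71 - 49 = 22
  80 - 71 = 9
  82 - 80 = 2


Delta encoded: [12, 7, 4, 7, 19, 22, 9, 2]


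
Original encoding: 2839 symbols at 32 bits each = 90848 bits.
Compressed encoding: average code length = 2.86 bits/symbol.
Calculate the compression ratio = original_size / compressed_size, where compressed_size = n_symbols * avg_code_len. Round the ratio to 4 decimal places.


original_size = n_symbols * orig_bits = 2839 * 32 = 90848 bits
compressed_size = n_symbols * avg_code_len = 2839 * 2.86 = 8119.54 bits
ratio = original_size / compressed_size = 90848 / 8119.54 = 11.1888

Compression ratio = 11.1888


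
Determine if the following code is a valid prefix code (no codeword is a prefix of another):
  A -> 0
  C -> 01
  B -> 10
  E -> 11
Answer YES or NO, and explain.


Checking each pair (does one codeword prefix another?):
  A='0' vs C='01': prefix -- VIOLATION

NO -- this is NOT a valid prefix code. A (0) is a prefix of C (01).


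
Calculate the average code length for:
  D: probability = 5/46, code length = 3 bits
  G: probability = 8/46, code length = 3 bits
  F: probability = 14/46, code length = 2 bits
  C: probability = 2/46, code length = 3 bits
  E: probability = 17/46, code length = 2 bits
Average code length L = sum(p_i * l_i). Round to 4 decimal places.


Weighted contributions p_i * l_i:
  D: (5/46) * 3 = 15/46
  G: (8/46) * 3 = 24/46
  F: (14/46) * 2 = 28/46
  C: (2/46) * 3 = 6/46
  E: (17/46) * 2 = 34/46
Sum = (15 + 24 + 28 + 6 + 34)/46 = 107/46

L = 107/46 = 2.3261 bits/symbol


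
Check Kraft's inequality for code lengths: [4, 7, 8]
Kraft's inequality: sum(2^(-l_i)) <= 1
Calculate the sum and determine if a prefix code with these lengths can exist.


Sum = 2^(-4) + 2^(-7) + 2^(-8)
    = 0.0625 + 0.0078125 + 0.00390625
    = 19/256 = 0.07421875
Since 0.07421875 <= 1, Kraft's inequality IS satisfied.
A prefix code with these lengths CAN exist.

Kraft sum = 0.07421875. Satisfied.


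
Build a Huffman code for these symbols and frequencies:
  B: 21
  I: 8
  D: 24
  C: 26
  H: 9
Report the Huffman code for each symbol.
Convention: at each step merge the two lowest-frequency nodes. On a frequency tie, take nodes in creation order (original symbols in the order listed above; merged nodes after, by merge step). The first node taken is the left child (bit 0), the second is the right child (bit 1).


Huffman tree construction:
Step 1: Merge I(8) + H(9) = 17
Step 2: Merge (I+H)(17) + B(21) = 38
Step 3: Merge D(24) + C(26) = 50
Step 4: Merge ((I+H)+B)(38) + (D+C)(50) = 88
Read each symbol's code off the tree from the root (left child = 0, right child = 1).

Codes:
  B: 01 (length 2)
  I: 000 (length 3)
  D: 10 (length 2)
  C: 11 (length 2)
  H: 001 (length 3)
Average code length: 193/88 = 2.1932 bits/symbol


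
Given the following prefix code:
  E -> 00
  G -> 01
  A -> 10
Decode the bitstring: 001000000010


Decoding step by step:
Bits 00 -> E
Bits 10 -> A
Bits 00 -> E
Bits 00 -> E
Bits 00 -> E
Bits 10 -> A


Decoded message: EAEEEA


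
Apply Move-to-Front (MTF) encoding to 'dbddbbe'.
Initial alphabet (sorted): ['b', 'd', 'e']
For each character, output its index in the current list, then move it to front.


MTF encoding:
'd': index 1 in ['b', 'd', 'e'] -> ['d', 'b', 'e']
'b': index 1 in ['d', 'b', 'e'] -> ['b', 'd', 'e']
'd': index 1 in ['b', 'd', 'e'] -> ['d', 'b', 'e']
'd': index 0 in ['d', 'b', 'e'] -> ['d', 'b', 'e']
'b': index 1 in ['d', 'b', 'e'] -> ['b', 'd', 'e']
'b': index 0 in ['b', 'd', 'e'] -> ['b', 'd', 'e']
'e': index 2 in ['b', 'd', 'e'] -> ['e', 'b', 'd']


Output: [1, 1, 1, 0, 1, 0, 2]


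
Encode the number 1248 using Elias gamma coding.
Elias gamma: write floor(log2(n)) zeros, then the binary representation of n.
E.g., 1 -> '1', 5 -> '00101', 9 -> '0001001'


num_bits = floor(log2(1248)) + 1 = 11
leading_zeros = num_bits - 1 = 10
binary(1248) = 10011100000

Elias gamma(1248) = '0000000000' + '10011100000' = 000000000010011100000 (21 bits)


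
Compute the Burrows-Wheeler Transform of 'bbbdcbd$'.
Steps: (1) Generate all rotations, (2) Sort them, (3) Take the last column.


Rotations (sorted):
  0: $bbbdcbd -> last char: d
  1: bbbdcbd$ -> last char: $
  2: bbdcbd$b -> last char: b
  3: bd$bbbdc -> last char: c
  4: bdcbd$bb -> last char: b
  5: cbd$bbbd -> last char: d
  6: d$bbbdcb -> last char: b
  7: dcbd$bbb -> last char: b


BWT = d$bcbdbb


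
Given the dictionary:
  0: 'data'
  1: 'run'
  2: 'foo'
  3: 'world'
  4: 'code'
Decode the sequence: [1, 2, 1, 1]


Look up each index in the dictionary:
  1 -> 'run'
  2 -> 'foo'
  1 -> 'run'
  1 -> 'run'

Decoded: "run foo run run"


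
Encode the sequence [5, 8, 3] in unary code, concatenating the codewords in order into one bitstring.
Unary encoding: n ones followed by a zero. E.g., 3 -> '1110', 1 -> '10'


Encode each number as n ones followed by a terminating 0:
  5 -> 111110 (6 bits)
  8 -> 111111110 (9 bits)
  3 -> 1110 (4 bits)
Total length = 6 + 9 + 4 = 19 bits.

Unary([5, 8, 3]) = 1111101111111101110 (19 bits)


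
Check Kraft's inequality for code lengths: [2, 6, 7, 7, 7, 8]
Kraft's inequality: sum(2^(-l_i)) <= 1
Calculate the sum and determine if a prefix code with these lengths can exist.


Sum = 2^(-2) + 2^(-6) + 2^(-7) + 2^(-7) + 2^(-7) + 2^(-8)
    = 0.25 + 0.015625 + 0.0078125 + 0.0078125 + 0.0078125 + 0.00390625
    = 75/256 = 0.29296875
Since 0.29296875 <= 1, Kraft's inequality IS satisfied.
A prefix code with these lengths CAN exist.

Kraft sum = 0.29296875. Satisfied.


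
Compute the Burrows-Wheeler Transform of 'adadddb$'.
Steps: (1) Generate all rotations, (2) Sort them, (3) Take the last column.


Rotations (sorted):
  0: $adadddb -> last char: b
  1: adadddb$ -> last char: $
  2: adddb$ad -> last char: d
  3: b$adaddd -> last char: d
  4: dadddb$a -> last char: a
  5: db$adadd -> last char: d
  6: ddb$adad -> last char: d
  7: dddb$ada -> last char: a


BWT = b$ddadda


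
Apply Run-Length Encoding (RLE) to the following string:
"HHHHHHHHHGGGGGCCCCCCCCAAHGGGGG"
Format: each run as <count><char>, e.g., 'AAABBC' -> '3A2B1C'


Scanning runs left to right:
  i=0: run of 'H' x 9 -> '9H'
  i=9: run of 'G' x 5 -> '5G'
  i=14: run of 'C' x 8 -> '8C'
  i=22: run of 'A' x 2 -> '2A'
  i=24: run of 'H' x 1 -> '1H'
  i=25: run of 'G' x 5 -> '5G'

RLE = 9H5G8C2A1H5G
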